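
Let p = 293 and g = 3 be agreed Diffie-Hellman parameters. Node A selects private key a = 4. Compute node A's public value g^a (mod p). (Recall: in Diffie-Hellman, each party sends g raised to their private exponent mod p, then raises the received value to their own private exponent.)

81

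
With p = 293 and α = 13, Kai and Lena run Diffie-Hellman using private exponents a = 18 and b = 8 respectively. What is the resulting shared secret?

Kai sends A = α^a mod p = 13^18 mod 293.
13^1 ≡ 13 (mod 293)
13^2 = (13^1)^2 ≡ 13^2 = 169 ≡ 169 (mod 293)
13^4 = (13^2)^2 ≡ 169^2 = 28561 ≡ 140 (mod 293)
13^8 = (13^4)^2 ≡ 140^2 = 19600 ≡ 262 (mod 293)
13^16 = (13^8)^2 ≡ 262^2 = 68644 ≡ 82 (mod 293)
13^18 = 13^16 · 13^2 ≡ 82 · 169 ≡ 87 (mod 293).
So A = 87. Lena then computes K = A^b mod p = 87^8 mod 293.
87^1 ≡ 87 (mod 293)
87^2 = (87^1)^2 ≡ 87^2 = 7569 ≡ 244 (mod 293)
87^4 = (87^2)^2 ≡ 244^2 = 59536 ≡ 57 (mod 293)
87^8 = (87^4)^2 ≡ 57^2 = 3249 ≡ 26 (mod 293)

26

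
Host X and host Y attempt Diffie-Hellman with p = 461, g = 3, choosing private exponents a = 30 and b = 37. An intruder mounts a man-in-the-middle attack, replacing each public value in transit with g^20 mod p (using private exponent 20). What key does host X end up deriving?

68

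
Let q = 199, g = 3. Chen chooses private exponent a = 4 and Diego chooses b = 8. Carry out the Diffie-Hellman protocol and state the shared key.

Chen sends A = g^a mod q = 3^4 mod 199.
3^1 ≡ 3 (mod 199)
3^2 = (3^1)^2 ≡ 3^2 = 9 ≡ 9 (mod 199)
3^4 = (3^2)^2 ≡ 9^2 = 81 ≡ 81 (mod 199)
So A = 81. Diego then computes K = A^b mod q = 81^8 mod 199.
81^1 ≡ 81 (mod 199)
81^2 = (81^1)^2 ≡ 81^2 = 6561 ≡ 193 (mod 199)
81^4 = (81^2)^2 ≡ 193^2 = 37249 ≡ 36 (mod 199)
81^8 = (81^4)^2 ≡ 36^2 = 1296 ≡ 102 (mod 199)

102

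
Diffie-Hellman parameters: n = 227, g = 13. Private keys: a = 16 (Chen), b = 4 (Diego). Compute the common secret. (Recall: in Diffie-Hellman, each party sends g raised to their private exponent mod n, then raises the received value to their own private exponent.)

Chen sends A = g^a mod n = 13^16 mod 227.
13^1 ≡ 13 (mod 227)
13^2 = (13^1)^2 ≡ 13^2 = 169 ≡ 169 (mod 227)
13^4 = (13^2)^2 ≡ 169^2 = 28561 ≡ 186 (mod 227)
13^8 = (13^4)^2 ≡ 186^2 = 34596 ≡ 92 (mod 227)
13^16 = (13^8)^2 ≡ 92^2 = 8464 ≡ 65 (mod 227)
So A = 65. Diego then computes K = A^b mod n = 65^4 mod 227.
65^1 ≡ 65 (mod 227)
65^2 = (65^1)^2 ≡ 65^2 = 4225 ≡ 139 (mod 227)
65^4 = (65^2)^2 ≡ 139^2 = 19321 ≡ 26 (mod 227)

26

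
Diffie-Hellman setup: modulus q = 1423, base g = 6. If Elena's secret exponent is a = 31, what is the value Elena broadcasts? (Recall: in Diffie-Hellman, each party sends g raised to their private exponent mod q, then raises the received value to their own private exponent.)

Public value = 6^31 mod 1423.
6^1 ≡ 6 (mod 1423)
6^2 = (6^1)^2 ≡ 6^2 = 36 ≡ 36 (mod 1423)
6^4 = (6^2)^2 ≡ 36^2 = 1296 ≡ 1296 (mod 1423)
6^8 = (6^4)^2 ≡ 1296^2 = 1679616 ≡ 476 (mod 1423)
6^16 = (6^8)^2 ≡ 476^2 = 226576 ≡ 319 (mod 1423)
6^31 = 6^16 · 6^8 · 6^4 · 6^2 · 6^1 ≡ 319 · 476 · 1296 · 36 · 6 ≡ 1070 (mod 1423).

1070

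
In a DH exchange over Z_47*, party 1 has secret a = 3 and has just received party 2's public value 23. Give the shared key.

41

Shared key K = 23^3 mod 47.
23^1 ≡ 23 (mod 47)
23^2 = (23^1)^2 ≡ 23^2 = 529 ≡ 12 (mod 47)
23^3 = 23^2 · 23^1 ≡ 12 · 23 ≡ 41 (mod 47).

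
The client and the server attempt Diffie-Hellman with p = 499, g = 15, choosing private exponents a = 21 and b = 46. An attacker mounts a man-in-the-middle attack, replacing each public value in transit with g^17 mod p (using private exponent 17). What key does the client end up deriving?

The client receives an attacker's public value M = 15^17 mod 499 instead of the honest one.
15^1 ≡ 15 (mod 499)
15^2 = (15^1)^2 ≡ 15^2 = 225 ≡ 225 (mod 499)
15^4 = (15^2)^2 ≡ 225^2 = 50625 ≡ 226 (mod 499)
15^8 = (15^4)^2 ≡ 226^2 = 51076 ≡ 178 (mod 499)
15^16 = (15^8)^2 ≡ 178^2 = 31684 ≡ 247 (mod 499)
15^17 = 15^16 · 15^1 ≡ 247 · 15 ≡ 212 (mod 499).
So M = 212. The client computes K = M^21 mod 499.
212^1 ≡ 212 (mod 499)
212^2 = (212^1)^2 ≡ 212^2 = 44944 ≡ 34 (mod 499)
212^4 = (212^2)^2 ≡ 34^2 = 1156 ≡ 158 (mod 499)
212^8 = (212^4)^2 ≡ 158^2 = 24964 ≡ 14 (mod 499)
212^16 = (212^8)^2 ≡ 14^2 = 196 ≡ 196 (mod 499)
212^21 = 212^16 · 212^4 · 212^1 ≡ 196 · 158 · 212 ≡ 372 (mod 499).

372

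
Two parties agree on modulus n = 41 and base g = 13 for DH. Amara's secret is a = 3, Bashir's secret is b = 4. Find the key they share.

4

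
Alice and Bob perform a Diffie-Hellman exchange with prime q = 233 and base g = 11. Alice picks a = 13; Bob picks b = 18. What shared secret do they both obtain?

121

Bob sends B = g^b mod q = 11^18 mod 233.
11^1 ≡ 11 (mod 233)
11^2 = (11^1)^2 ≡ 11^2 = 121 ≡ 121 (mod 233)
11^4 = (11^2)^2 ≡ 121^2 = 14641 ≡ 195 (mod 233)
11^8 = (11^4)^2 ≡ 195^2 = 38025 ≡ 46 (mod 233)
11^16 = (11^8)^2 ≡ 46^2 = 2116 ≡ 19 (mod 233)
11^18 = 11^16 · 11^2 ≡ 19 · 121 ≡ 202 (mod 233).
So B = 202. Alice then computes K = B^a mod q = 202^13 mod 233.
202^1 ≡ 202 (mod 233)
202^2 = (202^1)^2 ≡ 202^2 = 40804 ≡ 29 (mod 233)
202^4 = (202^2)^2 ≡ 29^2 = 841 ≡ 142 (mod 233)
202^8 = (202^4)^2 ≡ 142^2 = 20164 ≡ 126 (mod 233)
202^13 = 202^8 · 202^4 · 202^1 ≡ 126 · 142 · 202 ≡ 121 (mod 233).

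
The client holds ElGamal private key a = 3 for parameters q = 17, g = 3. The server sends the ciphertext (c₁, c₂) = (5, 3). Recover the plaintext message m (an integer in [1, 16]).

Shared mask s = c₁^a mod q = 5^3 mod 17.
5^1 ≡ 5 (mod 17)
5^2 = (5^1)^2 ≡ 5^2 = 25 ≡ 8 (mod 17)
5^3 = 5^2 · 5^1 ≡ 8 · 5 ≡ 6 (mod 17).
So s = 6; s⁻¹ ≡ 3 (mod 17).
m = c₂ · s⁻¹ mod 17 = 3 · 3 mod 17 = 9.

9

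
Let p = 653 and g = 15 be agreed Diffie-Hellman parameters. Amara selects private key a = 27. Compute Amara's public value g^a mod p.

Public value = 15^27 mod 653.
15^1 ≡ 15 (mod 653)
15^2 = (15^1)^2 ≡ 15^2 = 225 ≡ 225 (mod 653)
15^4 = (15^2)^2 ≡ 225^2 = 50625 ≡ 344 (mod 653)
15^8 = (15^4)^2 ≡ 344^2 = 118336 ≡ 143 (mod 653)
15^16 = (15^8)^2 ≡ 143^2 = 20449 ≡ 206 (mod 653)
15^27 = 15^16 · 15^8 · 15^2 · 15^1 ≡ 206 · 143 · 225 · 15 ≡ 194 (mod 653).

194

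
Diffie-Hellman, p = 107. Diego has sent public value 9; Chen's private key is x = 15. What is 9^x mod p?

Shared key K = 9^15 mod 107.
9^1 ≡ 9 (mod 107)
9^2 = (9^1)^2 ≡ 9^2 = 81 ≡ 81 (mod 107)
9^4 = (9^2)^2 ≡ 81^2 = 6561 ≡ 34 (mod 107)
9^8 = (9^4)^2 ≡ 34^2 = 1156 ≡ 86 (mod 107)
9^15 = 9^8 · 9^4 · 9^2 · 9^1 ≡ 86 · 34 · 81 · 9 ≡ 49 (mod 107).

49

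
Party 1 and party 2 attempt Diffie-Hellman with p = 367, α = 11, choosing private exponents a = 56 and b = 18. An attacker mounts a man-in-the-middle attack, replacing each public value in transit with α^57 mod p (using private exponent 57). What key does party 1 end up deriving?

59

Party 1 receives an attacker's public value M = 11^57 mod 367 instead of the honest one.
11^1 ≡ 11 (mod 367)
11^2 = (11^1)^2 ≡ 11^2 = 121 ≡ 121 (mod 367)
11^4 = (11^2)^2 ≡ 121^2 = 14641 ≡ 328 (mod 367)
11^8 = (11^4)^2 ≡ 328^2 = 107584 ≡ 53 (mod 367)
11^16 = (11^8)^2 ≡ 53^2 = 2809 ≡ 240 (mod 367)
11^32 = (11^16)^2 ≡ 240^2 = 57600 ≡ 348 (mod 367)
11^57 = 11^32 · 11^16 · 11^8 · 11^1 ≡ 348 · 240 · 53 · 11 ≡ 68 (mod 367).
So M = 68. Party 1 computes K = M^56 mod 367.
68^1 ≡ 68 (mod 367)
68^2 = (68^1)^2 ≡ 68^2 = 4624 ≡ 220 (mod 367)
68^4 = (68^2)^2 ≡ 220^2 = 48400 ≡ 323 (mod 367)
68^8 = (68^4)^2 ≡ 323^2 = 104329 ≡ 101 (mod 367)
68^16 = (68^8)^2 ≡ 101^2 = 10201 ≡ 292 (mod 367)
68^32 = (68^16)^2 ≡ 292^2 = 85264 ≡ 120 (mod 367)
68^56 = 68^32 · 68^16 · 68^8 ≡ 120 · 292 · 101 ≡ 59 (mod 367).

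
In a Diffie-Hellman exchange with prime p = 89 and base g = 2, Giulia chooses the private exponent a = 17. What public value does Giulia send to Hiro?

Public value = 2^17 (mod 89).
2^1 ≡ 2 (mod 89)
2^2 = (2^1)^2 ≡ 2^2 = 4 ≡ 4 (mod 89)
2^4 = (2^2)^2 ≡ 4^2 = 16 ≡ 16 (mod 89)
2^8 = (2^4)^2 ≡ 16^2 = 256 ≡ 78 (mod 89)
2^16 = (2^8)^2 ≡ 78^2 = 6084 ≡ 32 (mod 89)
2^17 = 2^16 · 2^1 ≡ 32 · 2 ≡ 64 (mod 89).

64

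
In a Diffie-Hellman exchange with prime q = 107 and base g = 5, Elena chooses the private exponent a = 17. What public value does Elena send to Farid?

Public value = 5^17 mod 107.
5^1 ≡ 5 (mod 107)
5^2 = (5^1)^2 ≡ 5^2 = 25 ≡ 25 (mod 107)
5^4 = (5^2)^2 ≡ 25^2 = 625 ≡ 90 (mod 107)
5^8 = (5^4)^2 ≡ 90^2 = 8100 ≡ 75 (mod 107)
5^16 = (5^8)^2 ≡ 75^2 = 5625 ≡ 61 (mod 107)
5^17 = 5^16 · 5^1 ≡ 61 · 5 ≡ 91 (mod 107).

91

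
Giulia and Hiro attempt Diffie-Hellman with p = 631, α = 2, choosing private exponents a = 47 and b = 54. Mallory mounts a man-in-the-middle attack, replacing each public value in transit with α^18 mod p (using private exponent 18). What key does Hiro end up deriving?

242

Hiro receives Mallory's public value M = 2^18 mod 631 instead of the honest one.
2^1 ≡ 2 (mod 631)
2^2 = (2^1)^2 ≡ 2^2 = 4 ≡ 4 (mod 631)
2^4 = (2^2)^2 ≡ 4^2 = 16 ≡ 16 (mod 631)
2^8 = (2^4)^2 ≡ 16^2 = 256 ≡ 256 (mod 631)
2^16 = (2^8)^2 ≡ 256^2 = 65536 ≡ 543 (mod 631)
2^18 = 2^16 · 2^2 ≡ 543 · 4 ≡ 279 (mod 631).
So M = 279. Hiro computes K = M^54 mod 631.
279^1 ≡ 279 (mod 631)
279^2 = (279^1)^2 ≡ 279^2 = 77841 ≡ 228 (mod 631)
279^4 = (279^2)^2 ≡ 228^2 = 51984 ≡ 242 (mod 631)
279^8 = (279^4)^2 ≡ 242^2 = 58564 ≡ 512 (mod 631)
279^16 = (279^8)^2 ≡ 512^2 = 262144 ≡ 279 (mod 631)
279^32 = (279^16)^2 ≡ 279^2 = 77841 ≡ 228 (mod 631)
279^54 = 279^32 · 279^16 · 279^4 · 279^2 ≡ 228 · 279 · 242 · 228 ≡ 242 (mod 631).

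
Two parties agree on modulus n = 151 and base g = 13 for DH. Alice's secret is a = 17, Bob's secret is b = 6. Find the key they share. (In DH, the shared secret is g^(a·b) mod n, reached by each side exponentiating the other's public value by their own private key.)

Bob sends B = g^b mod n = 13^6 mod 151.
13^1 ≡ 13 (mod 151)
13^2 = (13^1)^2 ≡ 13^2 = 169 ≡ 18 (mod 151)
13^4 = (13^2)^2 ≡ 18^2 = 324 ≡ 22 (mod 151)
13^6 = 13^4 · 13^2 ≡ 22 · 18 ≡ 94 (mod 151).
So B = 94. Alice then computes K = B^a mod n = 94^17 mod 151.
94^1 ≡ 94 (mod 151)
94^2 = (94^1)^2 ≡ 94^2 = 8836 ≡ 78 (mod 151)
94^4 = (94^2)^2 ≡ 78^2 = 6084 ≡ 44 (mod 151)
94^8 = (94^4)^2 ≡ 44^2 = 1936 ≡ 124 (mod 151)
94^16 = (94^8)^2 ≡ 124^2 = 15376 ≡ 125 (mod 151)
94^17 = 94^16 · 94^1 ≡ 125 · 94 ≡ 123 (mod 151).

123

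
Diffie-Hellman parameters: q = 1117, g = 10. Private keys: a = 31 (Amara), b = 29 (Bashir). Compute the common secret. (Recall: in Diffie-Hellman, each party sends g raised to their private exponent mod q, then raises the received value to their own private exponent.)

Bashir sends B = g^b mod q = 10^29 mod 1117.
10^1 ≡ 10 (mod 1117)
10^2 = (10^1)^2 ≡ 10^2 = 100 ≡ 100 (mod 1117)
10^4 = (10^2)^2 ≡ 100^2 = 10000 ≡ 1064 (mod 1117)
10^8 = (10^4)^2 ≡ 1064^2 = 1132096 ≡ 575 (mod 1117)
10^16 = (10^8)^2 ≡ 575^2 = 330625 ≡ 1110 (mod 1117)
10^29 = 10^16 · 10^8 · 10^4 · 10^1 ≡ 1110 · 575 · 1064 · 10 ≡ 897 (mod 1117).
So B = 897. Amara then computes K = B^a mod q = 897^31 mod 1117.
897^1 ≡ 897 (mod 1117)
897^2 = (897^1)^2 ≡ 897^2 = 804609 ≡ 369 (mod 1117)
897^4 = (897^2)^2 ≡ 369^2 = 136161 ≡ 1004 (mod 1117)
897^8 = (897^4)^2 ≡ 1004^2 = 1008016 ≡ 482 (mod 1117)
897^16 = (897^8)^2 ≡ 482^2 = 232324 ≡ 1105 (mod 1117)
897^31 = 897^16 · 897^8 · 897^4 · 897^2 · 897^1 ≡ 1105 · 482 · 1004 · 369 · 897 ≡ 568 (mod 1117).

568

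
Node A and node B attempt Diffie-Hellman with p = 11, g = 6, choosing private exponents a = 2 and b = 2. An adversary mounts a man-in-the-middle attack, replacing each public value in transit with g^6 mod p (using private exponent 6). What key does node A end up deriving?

3

Node A receives an adversary's public value M = 6^6 mod 11 instead of the honest one.
6^1 ≡ 6 (mod 11)
6^2 = (6^1)^2 ≡ 6^2 = 36 ≡ 3 (mod 11)
6^4 = (6^2)^2 ≡ 3^2 = 9 ≡ 9 (mod 11)
6^6 = 6^4 · 6^2 ≡ 9 · 3 ≡ 5 (mod 11).
So M = 5. Node A computes K = M^2 mod 11.
5^1 ≡ 5 (mod 11)
5^2 = (5^1)^2 ≡ 5^2 = 25 ≡ 3 (mod 11)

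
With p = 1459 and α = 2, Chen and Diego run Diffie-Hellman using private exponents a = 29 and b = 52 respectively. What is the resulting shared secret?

1403

Chen sends A = α^a mod p = 2^29 mod 1459.
2^1 ≡ 2 (mod 1459)
2^2 = (2^1)^2 ≡ 2^2 = 4 ≡ 4 (mod 1459)
2^4 = (2^2)^2 ≡ 4^2 = 16 ≡ 16 (mod 1459)
2^8 = (2^4)^2 ≡ 16^2 = 256 ≡ 256 (mod 1459)
2^16 = (2^8)^2 ≡ 256^2 = 65536 ≡ 1340 (mod 1459)
2^29 = 2^16 · 2^8 · 2^4 · 2^1 ≡ 1340 · 256 · 16 · 2 ≡ 1223 (mod 1459).
So A = 1223. Diego then computes K = A^b mod p = 1223^52 mod 1459.
1223^1 ≡ 1223 (mod 1459)
1223^2 = (1223^1)^2 ≡ 1223^2 = 1495729 ≡ 254 (mod 1459)
1223^4 = (1223^2)^2 ≡ 254^2 = 64516 ≡ 320 (mod 1459)
1223^8 = (1223^4)^2 ≡ 320^2 = 102400 ≡ 270 (mod 1459)
1223^16 = (1223^8)^2 ≡ 270^2 = 72900 ≡ 1409 (mod 1459)
1223^32 = (1223^16)^2 ≡ 1409^2 = 1985281 ≡ 1041 (mod 1459)
1223^52 = 1223^32 · 1223^16 · 1223^4 ≡ 1041 · 1409 · 320 ≡ 1403 (mod 1459).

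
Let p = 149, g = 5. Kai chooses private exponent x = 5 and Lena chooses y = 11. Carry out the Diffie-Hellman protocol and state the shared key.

Lena sends B = g^y mod p = 5^11 mod 149.
5^1 ≡ 5 (mod 149)
5^2 = (5^1)^2 ≡ 5^2 = 25 ≡ 25 (mod 149)
5^4 = (5^2)^2 ≡ 25^2 = 625 ≡ 29 (mod 149)
5^8 = (5^4)^2 ≡ 29^2 = 841 ≡ 96 (mod 149)
5^11 = 5^8 · 5^2 · 5^1 ≡ 96 · 25 · 5 ≡ 80 (mod 149).
So B = 80. Kai then computes K = B^x mod p = 80^5 mod 149.
80^1 ≡ 80 (mod 149)
80^2 = (80^1)^2 ≡ 80^2 = 6400 ≡ 142 (mod 149)
80^4 = (80^2)^2 ≡ 142^2 = 20164 ≡ 49 (mod 149)
80^5 = 80^4 · 80^1 ≡ 49 · 80 ≡ 46 (mod 149).

46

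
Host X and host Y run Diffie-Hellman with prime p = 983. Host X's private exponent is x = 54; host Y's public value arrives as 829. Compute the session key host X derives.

562

Shared key K = 829^54 mod 983.
829^1 ≡ 829 (mod 983)
829^2 = (829^1)^2 ≡ 829^2 = 687241 ≡ 124 (mod 983)
829^4 = (829^2)^2 ≡ 124^2 = 15376 ≡ 631 (mod 983)
829^8 = (829^4)^2 ≡ 631^2 = 398161 ≡ 46 (mod 983)
829^16 = (829^8)^2 ≡ 46^2 = 2116 ≡ 150 (mod 983)
829^32 = (829^16)^2 ≡ 150^2 = 22500 ≡ 874 (mod 983)
829^54 = 829^32 · 829^16 · 829^4 · 829^2 ≡ 874 · 150 · 631 · 124 ≡ 562 (mod 983).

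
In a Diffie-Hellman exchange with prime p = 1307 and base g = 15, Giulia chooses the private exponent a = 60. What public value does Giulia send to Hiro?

675

Public value = 15^{60} \pmod{1307}.
15^1 ≡ 15 (mod 1307)
15^2 = (15^1)^2 ≡ 15^2 = 225 ≡ 225 (mod 1307)
15^4 = (15^2)^2 ≡ 225^2 = 50625 ≡ 959 (mod 1307)
15^8 = (15^4)^2 ≡ 959^2 = 919681 ≡ 860 (mod 1307)
15^16 = (15^8)^2 ≡ 860^2 = 739600 ≡ 1145 (mod 1307)
15^32 = (15^16)^2 ≡ 1145^2 = 1311025 ≡ 104 (mod 1307)
15^60 = 15^32 · 15^16 · 15^8 · 15^4 ≡ 104 · 1145 · 860 · 959 ≡ 675 (mod 1307).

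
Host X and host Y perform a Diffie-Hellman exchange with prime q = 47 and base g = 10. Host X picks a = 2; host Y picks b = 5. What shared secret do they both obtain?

21

Host Y sends B = g^b mod q = 10^5 mod 47.
10^1 ≡ 10 (mod 47)
10^2 = (10^1)^2 ≡ 10^2 = 100 ≡ 6 (mod 47)
10^4 = (10^2)^2 ≡ 6^2 = 36 ≡ 36 (mod 47)
10^5 = 10^4 · 10^1 ≡ 36 · 10 ≡ 31 (mod 47).
So B = 31. Host X then computes K = B^a mod q = 31^2 mod 47.
31^1 ≡ 31 (mod 47)
31^2 = (31^1)^2 ≡ 31^2 = 961 ≡ 21 (mod 47)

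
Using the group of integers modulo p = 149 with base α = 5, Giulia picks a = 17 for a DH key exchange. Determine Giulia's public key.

Public value = 5^17 mod 149.
5^1 ≡ 5 (mod 149)
5^2 = (5^1)^2 ≡ 5^2 = 25 ≡ 25 (mod 149)
5^4 = (5^2)^2 ≡ 25^2 = 625 ≡ 29 (mod 149)
5^8 = (5^4)^2 ≡ 29^2 = 841 ≡ 96 (mod 149)
5^16 = (5^8)^2 ≡ 96^2 = 9216 ≡ 127 (mod 149)
5^17 = 5^16 · 5^1 ≡ 127 · 5 ≡ 39 (mod 149).

39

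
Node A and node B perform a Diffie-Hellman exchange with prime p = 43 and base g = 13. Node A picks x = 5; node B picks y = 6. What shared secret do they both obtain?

21

Node B sends B = g^y mod p = 13^6 mod 43.
13^1 ≡ 13 (mod 43)
13^2 = (13^1)^2 ≡ 13^2 = 169 ≡ 40 (mod 43)
13^4 = (13^2)^2 ≡ 40^2 = 1600 ≡ 9 (mod 43)
13^6 = 13^4 · 13^2 ≡ 9 · 40 ≡ 16 (mod 43).
So B = 16. Node A then computes K = B^x mod p = 16^5 mod 43.
16^1 ≡ 16 (mod 43)
16^2 = (16^1)^2 ≡ 16^2 = 256 ≡ 41 (mod 43)
16^4 = (16^2)^2 ≡ 41^2 = 1681 ≡ 4 (mod 43)
16^5 = 16^4 · 16^1 ≡ 4 · 16 ≡ 21 (mod 43).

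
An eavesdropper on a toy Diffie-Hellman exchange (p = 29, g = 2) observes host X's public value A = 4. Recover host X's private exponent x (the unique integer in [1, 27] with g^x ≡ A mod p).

2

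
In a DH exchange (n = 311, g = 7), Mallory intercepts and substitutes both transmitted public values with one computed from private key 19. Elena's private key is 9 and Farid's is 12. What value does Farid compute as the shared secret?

Farid receives Mallory's public value M = 7^19 mod 311 instead of the honest one.
7^1 ≡ 7 (mod 311)
7^2 = (7^1)^2 ≡ 7^2 = 49 ≡ 49 (mod 311)
7^4 = (7^2)^2 ≡ 49^2 = 2401 ≡ 224 (mod 311)
7^8 = (7^4)^2 ≡ 224^2 = 50176 ≡ 105 (mod 311)
7^16 = (7^8)^2 ≡ 105^2 = 11025 ≡ 140 (mod 311)
7^19 = 7^16 · 7^2 · 7^1 ≡ 140 · 49 · 7 ≡ 126 (mod 311).
So M = 126. Farid computes K = M^12 mod 311.
126^1 ≡ 126 (mod 311)
126^2 = (126^1)^2 ≡ 126^2 = 15876 ≡ 15 (mod 311)
126^4 = (126^2)^2 ≡ 15^2 = 225 ≡ 225 (mod 311)
126^8 = (126^4)^2 ≡ 225^2 = 50625 ≡ 243 (mod 311)
126^12 = 126^8 · 126^4 ≡ 243 · 225 ≡ 250 (mod 311).

250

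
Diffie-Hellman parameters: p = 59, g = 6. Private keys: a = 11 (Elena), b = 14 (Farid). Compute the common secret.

35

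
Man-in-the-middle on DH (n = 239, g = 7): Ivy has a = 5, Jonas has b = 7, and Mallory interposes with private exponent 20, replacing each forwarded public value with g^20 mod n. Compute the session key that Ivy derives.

Ivy receives Mallory's public value M = 7^20 mod 239 instead of the honest one.
7^1 ≡ 7 (mod 239)
7^2 = (7^1)^2 ≡ 7^2 = 49 ≡ 49 (mod 239)
7^4 = (7^2)^2 ≡ 49^2 = 2401 ≡ 11 (mod 239)
7^8 = (7^4)^2 ≡ 11^2 = 121 ≡ 121 (mod 239)
7^16 = (7^8)^2 ≡ 121^2 = 14641 ≡ 62 (mod 239)
7^20 = 7^16 · 7^4 ≡ 62 · 11 ≡ 204 (mod 239).
So M = 204. Ivy computes K = M^5 mod 239.
204^1 ≡ 204 (mod 239)
204^2 = (204^1)^2 ≡ 204^2 = 41616 ≡ 30 (mod 239)
204^4 = (204^2)^2 ≡ 30^2 = 900 ≡ 183 (mod 239)
204^5 = 204^4 · 204^1 ≡ 183 · 204 ≡ 48 (mod 239).

48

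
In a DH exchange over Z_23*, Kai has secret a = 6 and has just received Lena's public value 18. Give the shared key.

Shared key K = 18^6 mod 23.
18^1 ≡ 18 (mod 23)
18^2 = (18^1)^2 ≡ 18^2 = 324 ≡ 2 (mod 23)
18^4 = (18^2)^2 ≡ 2^2 = 4 ≡ 4 (mod 23)
18^6 = 18^4 · 18^2 ≡ 4 · 2 ≡ 8 (mod 23).

8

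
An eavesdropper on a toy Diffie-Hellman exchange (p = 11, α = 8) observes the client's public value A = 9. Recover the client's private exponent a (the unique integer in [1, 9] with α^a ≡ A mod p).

2

Try successive powers of 8 modulo 11:
8^1 ≡ 8
8^2 ≡ 9
Found: a = 2.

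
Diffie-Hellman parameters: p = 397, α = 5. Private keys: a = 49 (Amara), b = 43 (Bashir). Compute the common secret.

Bashir sends B = α^b mod p = 5^43 mod 397.
5^1 ≡ 5 (mod 397)
5^2 = (5^1)^2 ≡ 5^2 = 25 ≡ 25 (mod 397)
5^4 = (5^2)^2 ≡ 25^2 = 625 ≡ 228 (mod 397)
5^8 = (5^4)^2 ≡ 228^2 = 51984 ≡ 374 (mod 397)
5^16 = (5^8)^2 ≡ 374^2 = 139876 ≡ 132 (mod 397)
5^32 = (5^16)^2 ≡ 132^2 = 17424 ≡ 353 (mod 397)
5^43 = 5^32 · 5^8 · 5^2 · 5^1 ≡ 353 · 374 · 25 · 5 ≡ 254 (mod 397).
So B = 254. Amara then computes K = B^a mod p = 254^49 mod 397.
254^1 ≡ 254 (mod 397)
254^2 = (254^1)^2 ≡ 254^2 = 64516 ≡ 202 (mod 397)
254^4 = (254^2)^2 ≡ 202^2 = 40804 ≡ 310 (mod 397)
254^8 = (254^4)^2 ≡ 310^2 = 96100 ≡ 26 (mod 397)
254^16 = (254^8)^2 ≡ 26^2 = 676 ≡ 279 (mod 397)
254^32 = (254^16)^2 ≡ 279^2 = 77841 ≡ 29 (mod 397)
254^49 = 254^32 · 254^16 · 254^1 ≡ 29 · 279 · 254 ≡ 242 (mod 397).

242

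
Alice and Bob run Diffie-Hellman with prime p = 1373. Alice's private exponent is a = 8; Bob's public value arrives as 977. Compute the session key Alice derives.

1223

Shared key K = 977^8 mod 1373.
977^1 ≡ 977 (mod 1373)
977^2 = (977^1)^2 ≡ 977^2 = 954529 ≡ 294 (mod 1373)
977^4 = (977^2)^2 ≡ 294^2 = 86436 ≡ 1310 (mod 1373)
977^8 = (977^4)^2 ≡ 1310^2 = 1716100 ≡ 1223 (mod 1373)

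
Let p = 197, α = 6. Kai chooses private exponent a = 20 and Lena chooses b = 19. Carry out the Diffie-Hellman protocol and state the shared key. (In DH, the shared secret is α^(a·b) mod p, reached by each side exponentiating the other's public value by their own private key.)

36

Kai sends A = α^a mod p = 6^20 mod 197.
6^1 ≡ 6 (mod 197)
6^2 = (6^1)^2 ≡ 6^2 = 36 ≡ 36 (mod 197)
6^4 = (6^2)^2 ≡ 36^2 = 1296 ≡ 114 (mod 197)
6^8 = (6^4)^2 ≡ 114^2 = 12996 ≡ 191 (mod 197)
6^16 = (6^8)^2 ≡ 191^2 = 36481 ≡ 36 (mod 197)
6^20 = 6^16 · 6^4 ≡ 36 · 114 ≡ 164 (mod 197).
So A = 164. Lena then computes K = A^b mod p = 164^19 mod 197.
164^1 ≡ 164 (mod 197)
164^2 = (164^1)^2 ≡ 164^2 = 26896 ≡ 104 (mod 197)
164^4 = (164^2)^2 ≡ 104^2 = 10816 ≡ 178 (mod 197)
164^8 = (164^4)^2 ≡ 178^2 = 31684 ≡ 164 (mod 197)
164^16 = (164^8)^2 ≡ 164^2 = 26896 ≡ 104 (mod 197)
164^19 = 164^16 · 164^2 · 164^1 ≡ 104 · 104 · 164 ≡ 36 (mod 197).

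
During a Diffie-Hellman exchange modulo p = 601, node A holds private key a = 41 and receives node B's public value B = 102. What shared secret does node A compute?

191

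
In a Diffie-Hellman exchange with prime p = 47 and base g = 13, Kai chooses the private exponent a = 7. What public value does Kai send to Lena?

39

Public value = 13^7 (mod 47).
13^1 ≡ 13 (mod 47)
13^2 = (13^1)^2 ≡ 13^2 = 169 ≡ 28 (mod 47)
13^4 = (13^2)^2 ≡ 28^2 = 784 ≡ 32 (mod 47)
13^7 = 13^4 · 13^2 · 13^1 ≡ 32 · 28 · 13 ≡ 39 (mod 47).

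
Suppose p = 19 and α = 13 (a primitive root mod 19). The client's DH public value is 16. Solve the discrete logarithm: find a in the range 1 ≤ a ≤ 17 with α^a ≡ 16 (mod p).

Try successive powers of 13 modulo 19:
13^1 ≡ 13
13^2 ≡ 17
13^3 ≡ 12
13^4 ≡ 4
13^5 ≡ 14
13^6 ≡ 11
13^7 ≡ 10
13^8 ≡ 16
Found: a = 8.

8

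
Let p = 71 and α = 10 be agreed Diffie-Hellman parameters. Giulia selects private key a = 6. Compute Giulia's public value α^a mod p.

Public value = 10^6 mod 71.
10^1 ≡ 10 (mod 71)
10^2 = (10^1)^2 ≡ 10^2 = 100 ≡ 29 (mod 71)
10^4 = (10^2)^2 ≡ 29^2 = 841 ≡ 60 (mod 71)
10^6 = 10^4 · 10^2 ≡ 60 · 29 ≡ 36 (mod 71).

36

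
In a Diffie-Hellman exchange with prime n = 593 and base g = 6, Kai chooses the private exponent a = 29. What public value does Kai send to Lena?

114

Public value = 6^29 mod 593.
6^1 ≡ 6 (mod 593)
6^2 = (6^1)^2 ≡ 6^2 = 36 ≡ 36 (mod 593)
6^4 = (6^2)^2 ≡ 36^2 = 1296 ≡ 110 (mod 593)
6^8 = (6^4)^2 ≡ 110^2 = 12100 ≡ 240 (mod 593)
6^16 = (6^8)^2 ≡ 240^2 = 57600 ≡ 79 (mod 593)
6^29 = 6^16 · 6^8 · 6^4 · 6^1 ≡ 79 · 240 · 110 · 6 ≡ 114 (mod 593).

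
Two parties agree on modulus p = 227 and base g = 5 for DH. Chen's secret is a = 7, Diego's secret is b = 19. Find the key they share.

39

Diego sends B = g^b mod p = 5^19 mod 227.
5^1 ≡ 5 (mod 227)
5^2 = (5^1)^2 ≡ 5^2 = 25 ≡ 25 (mod 227)
5^4 = (5^2)^2 ≡ 25^2 = 625 ≡ 171 (mod 227)
5^8 = (5^4)^2 ≡ 171^2 = 29241 ≡ 185 (mod 227)
5^16 = (5^8)^2 ≡ 185^2 = 34225 ≡ 175 (mod 227)
5^19 = 5^16 · 5^2 · 5^1 ≡ 175 · 25 · 5 ≡ 83 (mod 227).
So B = 83. Chen then computes K = B^a mod p = 83^7 mod 227.
83^1 ≡ 83 (mod 227)
83^2 = (83^1)^2 ≡ 83^2 = 6889 ≡ 79 (mod 227)
83^4 = (83^2)^2 ≡ 79^2 = 6241 ≡ 112 (mod 227)
83^7 = 83^4 · 83^2 · 83^1 ≡ 112 · 79 · 83 ≡ 39 (mod 227).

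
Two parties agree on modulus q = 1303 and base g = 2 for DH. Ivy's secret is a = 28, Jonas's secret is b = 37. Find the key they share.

828

Jonas sends B = g^b mod q = 2^37 mod 1303.
2^1 ≡ 2 (mod 1303)
2^2 = (2^1)^2 ≡ 2^2 = 4 ≡ 4 (mod 1303)
2^4 = (2^2)^2 ≡ 4^2 = 16 ≡ 16 (mod 1303)
2^8 = (2^4)^2 ≡ 16^2 = 256 ≡ 256 (mod 1303)
2^16 = (2^8)^2 ≡ 256^2 = 65536 ≡ 386 (mod 1303)
2^32 = (2^16)^2 ≡ 386^2 = 148996 ≡ 454 (mod 1303)
2^37 = 2^32 · 2^4 · 2^1 ≡ 454 · 16 · 2 ≡ 195 (mod 1303).
So B = 195. Ivy then computes K = B^a mod q = 195^28 mod 1303.
195^1 ≡ 195 (mod 1303)
195^2 = (195^1)^2 ≡ 195^2 = 38025 ≡ 238 (mod 1303)
195^4 = (195^2)^2 ≡ 238^2 = 56644 ≡ 615 (mod 1303)
195^8 = (195^4)^2 ≡ 615^2 = 378225 ≡ 355 (mod 1303)
195^16 = (195^8)^2 ≡ 355^2 = 126025 ≡ 937 (mod 1303)
195^28 = 195^16 · 195^8 · 195^4 ≡ 937 · 355 · 615 ≡ 828 (mod 1303).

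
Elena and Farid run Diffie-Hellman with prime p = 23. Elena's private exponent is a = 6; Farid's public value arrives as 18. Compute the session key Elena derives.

8

Shared key K = 18^6 mod 23.
18^1 ≡ 18 (mod 23)
18^2 = (18^1)^2 ≡ 18^2 = 324 ≡ 2 (mod 23)
18^4 = (18^2)^2 ≡ 2^2 = 4 ≡ 4 (mod 23)
18^6 = 18^4 · 18^2 ≡ 4 · 2 ≡ 8 (mod 23).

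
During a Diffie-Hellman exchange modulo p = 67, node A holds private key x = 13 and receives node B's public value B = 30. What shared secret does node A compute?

Shared key K = 30^13 mod 67.
30^1 ≡ 30 (mod 67)
30^2 = (30^1)^2 ≡ 30^2 = 900 ≡ 29 (mod 67)
30^4 = (30^2)^2 ≡ 29^2 = 841 ≡ 37 (mod 67)
30^8 = (30^4)^2 ≡ 37^2 = 1369 ≡ 29 (mod 67)
30^13 = 30^8 · 30^4 · 30^1 ≡ 29 · 37 · 30 ≡ 30 (mod 67).

30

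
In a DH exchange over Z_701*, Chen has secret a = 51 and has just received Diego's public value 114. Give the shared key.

6

Shared key K = 114^51 mod 701.
114^1 ≡ 114 (mod 701)
114^2 = (114^1)^2 ≡ 114^2 = 12996 ≡ 378 (mod 701)
114^4 = (114^2)^2 ≡ 378^2 = 142884 ≡ 581 (mod 701)
114^8 = (114^4)^2 ≡ 581^2 = 337561 ≡ 380 (mod 701)
114^16 = (114^8)^2 ≡ 380^2 = 144400 ≡ 695 (mod 701)
114^32 = (114^16)^2 ≡ 695^2 = 483025 ≡ 36 (mod 701)
114^51 = 114^32 · 114^16 · 114^2 · 114^1 ≡ 36 · 695 · 378 · 114 ≡ 6 (mod 701).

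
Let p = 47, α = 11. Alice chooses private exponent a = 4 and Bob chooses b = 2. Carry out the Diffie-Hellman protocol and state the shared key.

Alice sends A = α^a mod p = 11^4 mod 47.
11^1 ≡ 11 (mod 47)
11^2 = (11^1)^2 ≡ 11^2 = 121 ≡ 27 (mod 47)
11^4 = (11^2)^2 ≡ 27^2 = 729 ≡ 24 (mod 47)
So A = 24. Bob then computes K = A^b mod p = 24^2 mod 47.
24^1 ≡ 24 (mod 47)
24^2 = (24^1)^2 ≡ 24^2 = 576 ≡ 12 (mod 47)

12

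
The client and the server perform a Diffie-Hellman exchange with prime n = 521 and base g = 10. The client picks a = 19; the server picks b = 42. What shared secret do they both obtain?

The client sends A = g^a mod n = 10^19 mod 521.
10^1 ≡ 10 (mod 521)
10^2 = (10^1)^2 ≡ 10^2 = 100 ≡ 100 (mod 521)
10^4 = (10^2)^2 ≡ 100^2 = 10000 ≡ 101 (mod 521)
10^8 = (10^4)^2 ≡ 101^2 = 10201 ≡ 302 (mod 521)
10^16 = (10^8)^2 ≡ 302^2 = 91204 ≡ 29 (mod 521)
10^19 = 10^16 · 10^2 · 10^1 ≡ 29 · 100 · 10 ≡ 345 (mod 521).
So A = 345. The server then computes K = A^b mod n = 345^42 mod 521.
345^1 ≡ 345 (mod 521)
345^2 = (345^1)^2 ≡ 345^2 = 119025 ≡ 237 (mod 521)
345^4 = (345^2)^2 ≡ 237^2 = 56169 ≡ 422 (mod 521)
345^8 = (345^4)^2 ≡ 422^2 = 178084 ≡ 423 (mod 521)
345^16 = (345^8)^2 ≡ 423^2 = 178929 ≡ 226 (mod 521)
345^32 = (345^16)^2 ≡ 226^2 = 51076 ≡ 18 (mod 521)
345^42 = 345^32 · 345^8 · 345^2 ≡ 18 · 423 · 237 ≡ 295 (mod 521).

295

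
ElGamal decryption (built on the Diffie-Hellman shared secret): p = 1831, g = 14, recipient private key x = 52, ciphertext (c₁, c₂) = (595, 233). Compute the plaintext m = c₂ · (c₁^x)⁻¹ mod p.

204

Shared mask s = c₁^x mod p = 595^52 mod 1831.
595^1 ≡ 595 (mod 1831)
595^2 = (595^1)^2 ≡ 595^2 = 354025 ≡ 642 (mod 1831)
595^4 = (595^2)^2 ≡ 642^2 = 412164 ≡ 189 (mod 1831)
595^8 = (595^4)^2 ≡ 189^2 = 35721 ≡ 932 (mod 1831)
595^16 = (595^8)^2 ≡ 932^2 = 868624 ≡ 730 (mod 1831)
595^32 = (595^16)^2 ≡ 730^2 = 532900 ≡ 79 (mod 1831)
595^52 = 595^32 · 595^16 · 595^4 ≡ 79 · 730 · 189 ≡ 1518 (mod 1831).
So s = 1518; s⁻¹ ≡ 1714 (mod 1831).
m = c₂ · s⁻¹ mod 1831 = 233 · 1714 mod 1831 = 204.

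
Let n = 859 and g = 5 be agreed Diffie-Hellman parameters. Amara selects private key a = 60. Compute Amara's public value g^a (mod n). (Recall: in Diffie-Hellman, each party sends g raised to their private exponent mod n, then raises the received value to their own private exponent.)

Public value = 5^60 (mod 859).
5^1 ≡ 5 (mod 859)
5^2 = (5^1)^2 ≡ 5^2 = 25 ≡ 25 (mod 859)
5^4 = (5^2)^2 ≡ 25^2 = 625 ≡ 625 (mod 859)
5^8 = (5^4)^2 ≡ 625^2 = 390625 ≡ 639 (mod 859)
5^16 = (5^8)^2 ≡ 639^2 = 408321 ≡ 296 (mod 859)
5^32 = (5^16)^2 ≡ 296^2 = 87616 ≡ 857 (mod 859)
5^60 = 5^32 · 5^16 · 5^8 · 5^4 ≡ 857 · 296 · 639 · 625 ≡ 301 (mod 859).

301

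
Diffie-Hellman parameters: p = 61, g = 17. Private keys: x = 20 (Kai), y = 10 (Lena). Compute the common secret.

13

Kai sends A = g^x mod p = 17^20 mod 61.
17^1 ≡ 17 (mod 61)
17^2 = (17^1)^2 ≡ 17^2 = 289 ≡ 45 (mod 61)
17^4 = (17^2)^2 ≡ 45^2 = 2025 ≡ 12 (mod 61)
17^8 = (17^4)^2 ≡ 12^2 = 144 ≡ 22 (mod 61)
17^16 = (17^8)^2 ≡ 22^2 = 484 ≡ 57 (mod 61)
17^20 = 17^16 · 17^4 ≡ 57 · 12 ≡ 13 (mod 61).
So A = 13. Lena then computes K = A^y mod p = 13^10 mod 61.
13^1 ≡ 13 (mod 61)
13^2 = (13^1)^2 ≡ 13^2 = 169 ≡ 47 (mod 61)
13^4 = (13^2)^2 ≡ 47^2 = 2209 ≡ 13 (mod 61)
13^8 = (13^4)^2 ≡ 13^2 = 169 ≡ 47 (mod 61)
13^10 = 13^8 · 13^2 ≡ 47 · 47 ≡ 13 (mod 61).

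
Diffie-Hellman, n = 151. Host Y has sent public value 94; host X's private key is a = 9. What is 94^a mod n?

Shared key K = 94^9 mod 151.
94^1 ≡ 94 (mod 151)
94^2 = (94^1)^2 ≡ 94^2 = 8836 ≡ 78 (mod 151)
94^4 = (94^2)^2 ≡ 78^2 = 6084 ≡ 44 (mod 151)
94^8 = (94^4)^2 ≡ 44^2 = 1936 ≡ 124 (mod 151)
94^9 = 94^8 · 94^1 ≡ 124 · 94 ≡ 29 (mod 151).

29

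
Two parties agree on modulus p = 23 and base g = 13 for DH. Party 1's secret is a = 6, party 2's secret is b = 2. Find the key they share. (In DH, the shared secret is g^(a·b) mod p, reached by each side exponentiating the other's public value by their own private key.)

13

Party 2 sends B = g^b mod p = 13^2 mod 23.
13^1 ≡ 13 (mod 23)
13^2 = (13^1)^2 ≡ 13^2 = 169 ≡ 8 (mod 23)
So B = 8. Party 1 then computes K = B^a mod p = 8^6 mod 23.
8^1 ≡ 8 (mod 23)
8^2 = (8^1)^2 ≡ 8^2 = 64 ≡ 18 (mod 23)
8^4 = (8^2)^2 ≡ 18^2 = 324 ≡ 2 (mod 23)
8^6 = 8^4 · 8^2 ≡ 2 · 18 ≡ 13 (mod 23).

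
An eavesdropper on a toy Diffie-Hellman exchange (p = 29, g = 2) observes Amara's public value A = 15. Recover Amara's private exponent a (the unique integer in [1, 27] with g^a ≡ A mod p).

Try successive powers of 2 modulo 29:
2^1 ≡ 2
2^2 ≡ 4
2^3 ≡ 8
2^4 ≡ 16
2^5 ≡ 3
2^6 ≡ 6
2^7 ≡ 12
2^8 ≡ 24
2^9 ≡ 19
2^10 ≡ 9
2^11 ≡ 18
2^12 ≡ 7
2^13 ≡ 14
2^14 ≡ 28
2^15 ≡ 27
2^16 ≡ 25
2^17 ≡ 21
2^18 ≡ 13
2^19 ≡ 26
2^20 ≡ 23
2^21 ≡ 17
2^22 ≡ 5
2^23 ≡ 10
2^24 ≡ 20
2^25 ≡ 11
2^26 ≡ 22
2^27 ≡ 15
Found: a = 27.

27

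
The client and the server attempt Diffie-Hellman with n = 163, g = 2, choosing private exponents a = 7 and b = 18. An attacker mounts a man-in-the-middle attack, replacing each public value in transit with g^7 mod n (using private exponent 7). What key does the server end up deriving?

38

The server receives an attacker's public value M = 2^7 mod 163 instead of the honest one.
2^1 ≡ 2 (mod 163)
2^2 = (2^1)^2 ≡ 2^2 = 4 ≡ 4 (mod 163)
2^4 = (2^2)^2 ≡ 4^2 = 16 ≡ 16 (mod 163)
2^7 = 2^4 · 2^2 · 2^1 ≡ 16 · 4 · 2 ≡ 128 (mod 163).
So M = 128. The server computes K = M^18 mod 163.
128^1 ≡ 128 (mod 163)
128^2 = (128^1)^2 ≡ 128^2 = 16384 ≡ 84 (mod 163)
128^4 = (128^2)^2 ≡ 84^2 = 7056 ≡ 47 (mod 163)
128^8 = (128^4)^2 ≡ 47^2 = 2209 ≡ 90 (mod 163)
128^16 = (128^8)^2 ≡ 90^2 = 8100 ≡ 113 (mod 163)
128^18 = 128^16 · 128^2 ≡ 113 · 84 ≡ 38 (mod 163).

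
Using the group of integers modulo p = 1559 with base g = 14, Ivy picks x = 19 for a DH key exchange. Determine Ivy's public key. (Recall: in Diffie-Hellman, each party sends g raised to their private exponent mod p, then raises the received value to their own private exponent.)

Public value = 14^19 mod 1559.
14^1 ≡ 14 (mod 1559)
14^2 = (14^1)^2 ≡ 14^2 = 196 ≡ 196 (mod 1559)
14^4 = (14^2)^2 ≡ 196^2 = 38416 ≡ 1000 (mod 1559)
14^8 = (14^4)^2 ≡ 1000^2 = 1000000 ≡ 681 (mod 1559)
14^16 = (14^8)^2 ≡ 681^2 = 463761 ≡ 738 (mod 1559)
14^19 = 14^16 · 14^2 · 14^1 ≡ 738 · 196 · 14 ≡ 1490 (mod 1559).

1490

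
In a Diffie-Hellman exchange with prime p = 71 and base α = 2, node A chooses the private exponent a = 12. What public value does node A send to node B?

Public value = 2^12 mod 71.
2^1 ≡ 2 (mod 71)
2^2 = (2^1)^2 ≡ 2^2 = 4 ≡ 4 (mod 71)
2^4 = (2^2)^2 ≡ 4^2 = 16 ≡ 16 (mod 71)
2^8 = (2^4)^2 ≡ 16^2 = 256 ≡ 43 (mod 71)
2^12 = 2^8 · 2^4 ≡ 43 · 16 ≡ 49 (mod 71).

49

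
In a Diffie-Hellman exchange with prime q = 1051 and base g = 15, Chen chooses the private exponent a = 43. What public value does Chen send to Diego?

1035

Public value = 15^43 mod 1051.
15^1 ≡ 15 (mod 1051)
15^2 = (15^1)^2 ≡ 15^2 = 225 ≡ 225 (mod 1051)
15^4 = (15^2)^2 ≡ 225^2 = 50625 ≡ 177 (mod 1051)
15^8 = (15^4)^2 ≡ 177^2 = 31329 ≡ 850 (mod 1051)
15^16 = (15^8)^2 ≡ 850^2 = 722500 ≡ 463 (mod 1051)
15^32 = (15^16)^2 ≡ 463^2 = 214369 ≡ 1016 (mod 1051)
15^43 = 15^32 · 15^8 · 15^2 · 15^1 ≡ 1016 · 850 · 225 · 15 ≡ 1035 (mod 1051).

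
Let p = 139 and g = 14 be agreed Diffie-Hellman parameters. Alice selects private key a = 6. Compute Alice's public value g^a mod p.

Public value = 14^6 mod 139.
14^1 ≡ 14 (mod 139)
14^2 = (14^1)^2 ≡ 14^2 = 196 ≡ 57 (mod 139)
14^4 = (14^2)^2 ≡ 57^2 = 3249 ≡ 52 (mod 139)
14^6 = 14^4 · 14^2 ≡ 52 · 57 ≡ 45 (mod 139).

45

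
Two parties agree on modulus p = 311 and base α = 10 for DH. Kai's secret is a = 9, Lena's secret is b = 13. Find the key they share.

282

Kai sends A = α^a mod p = 10^9 mod 311.
10^1 ≡ 10 (mod 311)
10^2 = (10^1)^2 ≡ 10^2 = 100 ≡ 100 (mod 311)
10^4 = (10^2)^2 ≡ 100^2 = 10000 ≡ 48 (mod 311)
10^8 = (10^4)^2 ≡ 48^2 = 2304 ≡ 127 (mod 311)
10^9 = 10^8 · 10^1 ≡ 127 · 10 ≡ 26 (mod 311).
So A = 26. Lena then computes K = A^b mod p = 26^13 mod 311.
26^1 ≡ 26 (mod 311)
26^2 = (26^1)^2 ≡ 26^2 = 676 ≡ 54 (mod 311)
26^4 = (26^2)^2 ≡ 54^2 = 2916 ≡ 117 (mod 311)
26^8 = (26^4)^2 ≡ 117^2 = 13689 ≡ 5 (mod 311)
26^13 = 26^8 · 26^4 · 26^1 ≡ 5 · 117 · 26 ≡ 282 (mod 311).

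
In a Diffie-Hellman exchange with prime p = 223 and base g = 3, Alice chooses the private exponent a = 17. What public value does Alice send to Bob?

194

Public value = 3^17 mod 223.
3^1 ≡ 3 (mod 223)
3^2 = (3^1)^2 ≡ 3^2 = 9 ≡ 9 (mod 223)
3^4 = (3^2)^2 ≡ 9^2 = 81 ≡ 81 (mod 223)
3^8 = (3^4)^2 ≡ 81^2 = 6561 ≡ 94 (mod 223)
3^16 = (3^8)^2 ≡ 94^2 = 8836 ≡ 139 (mod 223)
3^17 = 3^16 · 3^1 ≡ 139 · 3 ≡ 194 (mod 223).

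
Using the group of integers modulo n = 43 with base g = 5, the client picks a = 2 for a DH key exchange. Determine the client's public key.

25

Public value = 5^2 mod 43.
5^1 ≡ 5 (mod 43)
5^2 = (5^1)^2 ≡ 5^2 = 25 ≡ 25 (mod 43)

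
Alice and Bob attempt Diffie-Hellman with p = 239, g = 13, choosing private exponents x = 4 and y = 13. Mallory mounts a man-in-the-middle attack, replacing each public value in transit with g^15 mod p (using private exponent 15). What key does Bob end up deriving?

Bob receives Mallory's public value M = 13^15 mod 239 instead of the honest one.
13^1 ≡ 13 (mod 239)
13^2 = (13^1)^2 ≡ 13^2 = 169 ≡ 169 (mod 239)
13^4 = (13^2)^2 ≡ 169^2 = 28561 ≡ 120 (mod 239)
13^8 = (13^4)^2 ≡ 120^2 = 14400 ≡ 60 (mod 239)
13^15 = 13^8 · 13^4 · 13^2 · 13^1 ≡ 60 · 120 · 169 · 13 ≡ 185 (mod 239).
So M = 185. Bob computes K = M^13 mod 239.
185^1 ≡ 185 (mod 239)
185^2 = (185^1)^2 ≡ 185^2 = 34225 ≡ 48 (mod 239)
185^4 = (185^2)^2 ≡ 48^2 = 2304 ≡ 153 (mod 239)
185^8 = (185^4)^2 ≡ 153^2 = 23409 ≡ 226 (mod 239)
185^13 = 185^8 · 185^4 · 185^1 ≡ 226 · 153 · 185 ≡ 95 (mod 239).

95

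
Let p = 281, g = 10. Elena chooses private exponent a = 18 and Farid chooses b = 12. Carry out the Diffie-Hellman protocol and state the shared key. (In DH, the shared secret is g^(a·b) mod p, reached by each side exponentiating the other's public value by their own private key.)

79

Farid sends B = g^b mod p = 10^12 mod 281.
10^1 ≡ 10 (mod 281)
10^2 = (10^1)^2 ≡ 10^2 = 100 ≡ 100 (mod 281)
10^4 = (10^2)^2 ≡ 100^2 = 10000 ≡ 165 (mod 281)
10^8 = (10^4)^2 ≡ 165^2 = 27225 ≡ 249 (mod 281)
10^12 = 10^8 · 10^4 ≡ 249 · 165 ≡ 59 (mod 281).
So B = 59. Elena then computes K = B^a mod p = 59^18 mod 281.
59^1 ≡ 59 (mod 281)
59^2 = (59^1)^2 ≡ 59^2 = 3481 ≡ 109 (mod 281)
59^4 = (59^2)^2 ≡ 109^2 = 11881 ≡ 79 (mod 281)
59^8 = (59^4)^2 ≡ 79^2 = 6241 ≡ 59 (mod 281)
59^16 = (59^8)^2 ≡ 59^2 = 3481 ≡ 109 (mod 281)
59^18 = 59^16 · 59^2 ≡ 109 · 109 ≡ 79 (mod 281).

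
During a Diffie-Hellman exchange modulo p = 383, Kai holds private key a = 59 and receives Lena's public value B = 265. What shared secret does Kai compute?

Shared key K = 265^59 mod 383.
265^1 ≡ 265 (mod 383)
265^2 = (265^1)^2 ≡ 265^2 = 70225 ≡ 136 (mod 383)
265^4 = (265^2)^2 ≡ 136^2 = 18496 ≡ 112 (mod 383)
265^8 = (265^4)^2 ≡ 112^2 = 12544 ≡ 288 (mod 383)
265^16 = (265^8)^2 ≡ 288^2 = 82944 ≡ 216 (mod 383)
265^32 = (265^16)^2 ≡ 216^2 = 46656 ≡ 313 (mod 383)
265^59 = 265^32 · 265^16 · 265^8 · 265^2 · 265^1 ≡ 313 · 216 · 288 · 136 · 265 ≡ 338 (mod 383).

338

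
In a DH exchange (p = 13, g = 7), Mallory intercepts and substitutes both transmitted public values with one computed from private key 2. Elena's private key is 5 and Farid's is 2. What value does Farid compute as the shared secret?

9

Farid receives Mallory's public value M = 7^2 mod 13 instead of the honest one.
7^1 ≡ 7 (mod 13)
7^2 = (7^1)^2 ≡ 7^2 = 49 ≡ 10 (mod 13)
So M = 10. Farid computes K = M^2 mod 13.
10^1 ≡ 10 (mod 13)
10^2 = (10^1)^2 ≡ 10^2 = 100 ≡ 9 (mod 13)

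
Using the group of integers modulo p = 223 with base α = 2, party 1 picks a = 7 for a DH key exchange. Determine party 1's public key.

Public value = 2^7 mod 223.
2^1 ≡ 2 (mod 223)
2^2 = (2^1)^2 ≡ 2^2 = 4 ≡ 4 (mod 223)
2^4 = (2^2)^2 ≡ 4^2 = 16 ≡ 16 (mod 223)
2^7 = 2^4 · 2^2 · 2^1 ≡ 16 · 4 · 2 ≡ 128 (mod 223).

128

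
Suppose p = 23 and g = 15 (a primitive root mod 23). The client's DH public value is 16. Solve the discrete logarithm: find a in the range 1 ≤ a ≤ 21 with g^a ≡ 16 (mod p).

Try successive powers of 15 modulo 23:
15^1 ≡ 15
15^2 ≡ 18
15^3 ≡ 17
15^4 ≡ 2
15^5 ≡ 7
15^6 ≡ 13
15^7 ≡ 11
15^8 ≡ 4
15^9 ≡ 14
15^10 ≡ 3
15^11 ≡ 22
15^12 ≡ 8
15^13 ≡ 5
15^14 ≡ 6
15^15 ≡ 21
15^16 ≡ 16
Found: a = 16.

16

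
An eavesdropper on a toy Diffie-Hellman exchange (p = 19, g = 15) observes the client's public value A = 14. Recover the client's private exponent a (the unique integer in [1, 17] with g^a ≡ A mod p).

Try successive powers of 15 modulo 19:
15^1 ≡ 15
15^2 ≡ 16
15^3 ≡ 12
15^4 ≡ 9
15^5 ≡ 2
15^6 ≡ 11
15^7 ≡ 13
15^8 ≡ 5
15^9 ≡ 18
15^10 ≡ 4
15^11 ≡ 3
15^12 ≡ 7
15^13 ≡ 10
15^14 ≡ 17
15^15 ≡ 8
15^16 ≡ 6
15^17 ≡ 14
Found: a = 17.

17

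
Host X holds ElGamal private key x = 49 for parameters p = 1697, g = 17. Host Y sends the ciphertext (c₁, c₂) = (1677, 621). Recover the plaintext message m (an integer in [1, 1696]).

1246

Shared mask s = c₁^x mod p = 1677^49 mod 1697.
1677^1 ≡ 1677 (mod 1697)
1677^2 = (1677^1)^2 ≡ 1677^2 = 2812329 ≡ 400 (mod 1697)
1677^4 = (1677^2)^2 ≡ 400^2 = 160000 ≡ 482 (mod 1697)
1677^8 = (1677^4)^2 ≡ 482^2 = 232324 ≡ 1532 (mod 1697)
1677^16 = (1677^8)^2 ≡ 1532^2 = 2347024 ≡ 73 (mod 1697)
1677^32 = (1677^16)^2 ≡ 73^2 = 5329 ≡ 238 (mod 1697)
1677^49 = 1677^32 · 1677^16 · 1677^1 ≡ 238 · 73 · 1677 ≡ 405 (mod 1697).
So s = 405; s⁻¹ ≡ 595 (mod 1697).
m = c₂ · s⁻¹ mod 1697 = 621 · 595 mod 1697 = 1246.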